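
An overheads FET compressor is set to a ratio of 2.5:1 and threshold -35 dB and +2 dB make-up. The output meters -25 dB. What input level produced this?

Before make-up, the level was -25 − 2 = -27 dB.
That's 8 dB above the -35 dB threshold.
Undo the ratio: input overshoot = 8 × 2.5 = 20 dB, giving input = -15 dB.

-15 dB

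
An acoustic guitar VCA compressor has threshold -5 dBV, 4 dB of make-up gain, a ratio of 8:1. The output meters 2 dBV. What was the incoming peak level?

19 dBV

Stripping the +4 dB make-up gives -2 dBV at the gain stage.
That's 3 dB above the -5 dBV threshold.
Before 8:1 compression the overshoot was 3 × 8 = 24 dB, so input = -5 + 24 = 19 dBV.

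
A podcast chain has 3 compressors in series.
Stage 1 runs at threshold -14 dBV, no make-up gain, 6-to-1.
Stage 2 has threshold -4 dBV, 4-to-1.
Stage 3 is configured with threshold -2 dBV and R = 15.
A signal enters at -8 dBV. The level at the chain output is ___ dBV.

-13 dBV

Stage 1: overshoot 6 dB → 6/6 = 1 dB → -13 dBV.
Stage 2: -13 dBV is at or below the -4 dBV threshold — no compression; output -13 dBV.
Stage 3: -13 dBV is at or below the -2 dBV threshold — no compression; output -13 dBV.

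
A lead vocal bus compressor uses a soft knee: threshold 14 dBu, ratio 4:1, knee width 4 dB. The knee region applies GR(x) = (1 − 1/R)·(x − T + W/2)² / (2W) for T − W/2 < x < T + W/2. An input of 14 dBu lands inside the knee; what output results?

x − T + W/2 = 14 − 14 + 2 = 2.
GR = (1 − 1/4) × 2² / 8 = 0.75 × 4 / 8 = 0.375 dB.
Output = 14 − 0.375 = 13.625 dBu.

13.625 dBu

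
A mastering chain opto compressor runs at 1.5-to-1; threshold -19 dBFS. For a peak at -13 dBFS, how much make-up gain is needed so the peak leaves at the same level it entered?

2 dB

Overshoot 6 dB → 6/1.5 = 4 dB after compression, so the compressed level is -19 + 4 = -15 dBFS.
Make-up = target − compressed = -13 − (-15) = 2 dB.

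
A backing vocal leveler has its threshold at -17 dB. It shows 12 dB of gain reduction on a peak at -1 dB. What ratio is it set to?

Input overshoot = -1 − (-17) = 16 dB.
Output overshoot = 16 − 12 = 4 dB.
Ratio = input overshoot / output overshoot = 16 / 4 = 4.

4:1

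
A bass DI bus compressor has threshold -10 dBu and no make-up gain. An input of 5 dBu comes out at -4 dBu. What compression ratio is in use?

2.5:1

Input overshoot = 5 − (-10) = 15 dB; output overshoot = -4 − (-10) = 6 dB.
Ratio = 15 / 6 = 2.5.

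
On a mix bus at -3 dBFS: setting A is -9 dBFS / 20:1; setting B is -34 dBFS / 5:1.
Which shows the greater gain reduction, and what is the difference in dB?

A: GR = 6 − 6/20 = 5.7 dB.
B: GR = 31 − 31/5 = 24.8 dB.
Difference: 19.1 dB in favour of B.

B, by 19.1 dB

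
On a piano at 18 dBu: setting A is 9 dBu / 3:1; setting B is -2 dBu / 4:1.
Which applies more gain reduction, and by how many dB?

B, by 9 dB

A: 9 dB over, compressed to 3 dB over, so 6 dB of GR.
B: 20 dB over, compressed to 5 dB over, so 15 dB of GR.
B reduces 9 dB more.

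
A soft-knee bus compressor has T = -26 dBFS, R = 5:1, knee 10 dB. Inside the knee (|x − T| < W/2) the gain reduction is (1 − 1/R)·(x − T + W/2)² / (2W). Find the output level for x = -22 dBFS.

-25.24 dBFS

x − T + W/2 = -22 − (-26) + 5 = 9.
GR = (1 − 1/5) × 9² / 20 = 0.8 × 81 / 20 = 3.24 dB.
Output = -22 − 3.24 = -25.24 dBFS.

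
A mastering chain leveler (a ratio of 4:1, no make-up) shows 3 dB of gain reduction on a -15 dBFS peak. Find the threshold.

Input is 4 dB above T (since output overshoot × R = input overshoot: (-18 − T)·4 = -15 − T gives T = -19 dBFS).
Check: -19 + (-15 − (-19))/4 = -19 + 1 = -18 dBFS. ✓

-19 dBFS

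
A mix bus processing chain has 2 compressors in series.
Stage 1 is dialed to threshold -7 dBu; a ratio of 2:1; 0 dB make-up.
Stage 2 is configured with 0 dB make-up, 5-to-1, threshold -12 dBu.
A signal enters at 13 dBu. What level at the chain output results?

Stage 1: 13 dBu is 20 dB over -7 dBu; at 2:1 that becomes 10 dB over, giving 3 dBu.
Stage 2: overshoot 15 dB → 15/5 = 3 dB → -9 dBu.

-9 dBu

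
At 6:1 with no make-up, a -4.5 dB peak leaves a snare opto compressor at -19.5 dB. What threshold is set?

-22.5 dB

Gain reduction = -4.5 − (-19.5) = 15 dB; output overshoot = GR / (R − 1) = 15 / 5 = 3 dB.
Threshold = output − output overshoot = -19.5 − 3 = -22.5 dB.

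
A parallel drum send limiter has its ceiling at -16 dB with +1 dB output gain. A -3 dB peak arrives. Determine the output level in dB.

-15 dB

The limiter clamps the peak to its -16 dB ceiling.
Output gain then adds 1 dB: -16 + 1 = -15 dB.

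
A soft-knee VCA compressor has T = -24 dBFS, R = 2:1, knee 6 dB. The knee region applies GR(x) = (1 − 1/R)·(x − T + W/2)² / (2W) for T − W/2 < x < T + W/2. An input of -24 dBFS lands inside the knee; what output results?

-24.375 dBFS

x − T + W/2 = -24 − (-24) + 3 = 3.
GR = (1 − 1/2) × 3² / 12 = 0.5 × 9 / 12 = 0.375 dB.
Output = -24 − 0.375 = -24.375 dBFS.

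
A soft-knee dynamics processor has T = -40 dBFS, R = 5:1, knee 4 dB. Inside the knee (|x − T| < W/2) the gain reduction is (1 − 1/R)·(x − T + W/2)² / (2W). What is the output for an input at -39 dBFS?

x − T + W/2 = -39 − (-40) + 2 = 3.
GR = (1 − 1/5) × 3² / 8 = 0.8 × 9 / 8 = 0.9 dB.
Output = -39 − 0.9 = -39.9 dBFS.

-39.9 dBFS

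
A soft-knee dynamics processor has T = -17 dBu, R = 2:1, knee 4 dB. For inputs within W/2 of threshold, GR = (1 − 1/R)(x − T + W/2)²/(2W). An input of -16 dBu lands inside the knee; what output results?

x − T + W/2 = -16 − (-17) + 2 = 3.
GR = (1 − 1/2) × 3² / 8 = 0.5 × 9 / 8 = 0.5625 dB.
Output = -16 − 0.5625 = -16.5625 dBu.

-16.5625 dBu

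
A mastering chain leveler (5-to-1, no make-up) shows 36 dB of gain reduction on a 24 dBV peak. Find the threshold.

Let T be the threshold. Output overshoot = (input overshoot)/R, so -12 − T = (24 − T)/5.
5·(-12 − T) = 24 − T → 4·T = -60 − 24 = -84.
T = -84/4 = -21 dBV.

-21 dBV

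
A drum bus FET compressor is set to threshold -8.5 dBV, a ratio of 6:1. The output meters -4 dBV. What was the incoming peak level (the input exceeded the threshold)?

18.5 dBV

The compressed level sits -4 − (-8.5) = 4.5 dB over threshold.
Input overshoot = R × output overshoot = 27 dB → input = -8.5 + 27 = 18.5 dBV.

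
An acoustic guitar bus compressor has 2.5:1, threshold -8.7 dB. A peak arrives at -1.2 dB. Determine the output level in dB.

-5.7 dB

The input is 7.5 dB above the -8.7 dB threshold.
2.5:1 compression reduces that to 7.5/2.5 = 3 dB over.
That puts the output at -5.7 dB.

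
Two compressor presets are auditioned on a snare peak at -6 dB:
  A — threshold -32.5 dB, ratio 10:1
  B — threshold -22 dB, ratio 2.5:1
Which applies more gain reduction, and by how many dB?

A: overshoot 26.5 dB → output overshoot 2.65 dB → GR 23.85 dB.
B: overshoot 16 dB → output overshoot 6.4 dB → GR 9.6 dB.
Difference: 14.25 dB in favour of A.

A, by 14.25 dB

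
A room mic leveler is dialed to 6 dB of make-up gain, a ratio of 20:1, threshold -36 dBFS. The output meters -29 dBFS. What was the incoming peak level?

-16 dBFS

Stripping the +6 dB make-up gives -35 dBFS at the gain stage.
That's 1 dB above the -36 dBFS threshold.
Input overshoot = R × output overshoot = 20 dB → input = -36 + 20 = -16 dBFS.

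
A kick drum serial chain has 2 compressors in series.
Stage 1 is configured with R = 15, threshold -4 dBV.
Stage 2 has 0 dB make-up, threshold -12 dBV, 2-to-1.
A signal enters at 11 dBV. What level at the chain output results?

-7.5 dBV

Stage 1: 11 dBV is 15 dB over -4 dBV; at 15:1 that becomes 1 dB over, giving -3 dBV.
Stage 2: -3 dBV is 9 dB over -12 dBV; at 2:1 that becomes 4.5 dB over, giving -7.5 dBV.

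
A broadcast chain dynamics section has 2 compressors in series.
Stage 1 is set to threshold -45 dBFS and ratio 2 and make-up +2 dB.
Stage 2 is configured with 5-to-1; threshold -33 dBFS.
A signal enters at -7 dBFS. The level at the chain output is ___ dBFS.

-31.2 dBFS

Stage 1: 38 dB above -45 dBFS, reduced 2:1 to 19 dB above → -26 dBFS; +2 dB make-up → -24 dBFS.
Stage 2: 9 dB above -33 dBFS, reduced 5:1 to 1.8 dB above → -31.2 dBFS.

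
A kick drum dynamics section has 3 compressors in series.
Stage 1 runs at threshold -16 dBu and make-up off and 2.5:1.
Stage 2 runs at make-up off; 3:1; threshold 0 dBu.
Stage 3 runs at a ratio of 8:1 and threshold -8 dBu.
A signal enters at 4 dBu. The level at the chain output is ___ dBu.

-8 dBu

Stage 1: 20 dB above -16 dBu, reduced 2.5:1 to 8 dB above → -8 dBu.
Stage 2: -8 dBu is at or below the 0 dBu threshold — no compression; output -8 dBu.
Stage 3: -8 dBu ≤ -8 dBu, so stage 3 doesn't engage; output -8 dBu.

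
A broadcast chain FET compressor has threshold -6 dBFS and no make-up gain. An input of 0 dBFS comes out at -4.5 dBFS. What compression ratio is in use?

4:1

Input overshoot = 0 − (-6) = 6 dB; output overshoot = -4.5 − (-6) = 1.5 dB.
Ratio = 6 / 1.5 = 4.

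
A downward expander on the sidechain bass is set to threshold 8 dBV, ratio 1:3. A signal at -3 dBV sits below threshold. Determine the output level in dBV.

Below threshold, a 1:3 expander applies gain = (3−1)×(T − x) of attenuation.
(3−1) × 11 = 22 dB, so output = -3 − 22 = -25 dBV.

-25 dBV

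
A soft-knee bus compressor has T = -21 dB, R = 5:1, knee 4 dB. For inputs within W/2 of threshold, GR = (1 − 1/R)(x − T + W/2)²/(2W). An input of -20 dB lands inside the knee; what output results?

x − T + W/2 = -20 − (-21) + 2 = 3.
GR = (1 − 1/5) × 3² / 8 = 0.8 × 9 / 8 = 0.9 dB.
Output = -20 − 0.9 = -20.9 dB.

-20.9 dB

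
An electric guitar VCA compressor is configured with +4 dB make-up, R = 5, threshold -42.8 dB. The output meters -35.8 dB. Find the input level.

Before make-up, the level was -35.8 − 4 = -39.8 dB.
Post-compression overshoot = -39.8 − (-42.8) = 3 dB.
Before 5:1 compression the overshoot was 3 × 5 = 15 dB, so input = -42.8 + 15 = -27.8 dB.

-27.8 dB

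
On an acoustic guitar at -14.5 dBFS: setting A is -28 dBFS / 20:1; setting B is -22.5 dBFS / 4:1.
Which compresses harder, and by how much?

A: overshoot 13.5 dB → output overshoot 0.675 dB → GR 12.825 dB.
B: overshoot 8 dB → output overshoot 2 dB → GR 6 dB.
A applies 6.825 dB more gain reduction.

A, by 6.825 dB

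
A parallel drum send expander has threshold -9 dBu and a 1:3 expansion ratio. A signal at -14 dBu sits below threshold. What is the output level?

The input is 5 dB below the -9 dBu threshold.
A 1:3 expander multiplies undershoot by 3: 5 × 3 = 15 dB below threshold.
Output = -9 − 15 = -24 dBu.

-24 dBu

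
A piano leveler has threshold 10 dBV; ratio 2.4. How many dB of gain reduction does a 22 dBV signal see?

7 dB

Overshoot = 22 − 10 = 12 dB.
At 2.4:1, output sits 12/2.4 = 5 dB above threshold.
So the signal is attenuated by 12 − 5 = 7 dB.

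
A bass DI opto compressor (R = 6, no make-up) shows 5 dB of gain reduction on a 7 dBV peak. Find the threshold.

1 dBV

Let T be the threshold. Output overshoot = (input overshoot)/R, so 2 − T = (7 − T)/6.
6·(2 − T) = 7 − T → 5·T = 12 − 7 = 5.
T = 5/5 = 1 dBV.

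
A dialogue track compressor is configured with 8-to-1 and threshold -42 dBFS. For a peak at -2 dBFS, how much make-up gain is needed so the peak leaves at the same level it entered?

35 dB

Overshoot 40 dB → 40/8 = 5 dB after compression, so the compressed level is -42 + 5 = -37 dBFS.
Make-up = target − compressed = -2 − (-37) = 35 dB.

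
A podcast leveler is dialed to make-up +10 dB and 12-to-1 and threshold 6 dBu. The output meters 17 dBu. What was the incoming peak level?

Remove make-up: 17 − 10 = 7 dBu.
The compressed level sits 7 − 6 = 1 dB over threshold.
Before 12:1 compression the overshoot was 1 × 12 = 12 dB, so input = 6 + 12 = 18 dBu.

18 dBu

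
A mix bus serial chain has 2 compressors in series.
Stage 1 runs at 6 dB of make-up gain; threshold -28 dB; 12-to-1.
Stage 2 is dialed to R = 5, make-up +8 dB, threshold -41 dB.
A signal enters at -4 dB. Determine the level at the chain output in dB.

Stage 1: overshoot 24 dB → 24/12 = 2 dB → -26 dB; +6 dB make-up → -20 dB.
Stage 2: 21 dB above -41 dB, reduced 5:1 to 4.2 dB above → -36.8 dB; +8 dB make-up → -28.8 dB.

-28.8 dB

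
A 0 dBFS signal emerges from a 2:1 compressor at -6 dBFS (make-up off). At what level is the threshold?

Gain reduction = 0 − (-6) = 6 dB; output overshoot = GR / (R − 1) = 6 / 1 = 6 dB.
Threshold = output − output overshoot = -6 − 6 = -12 dBFS.

-12 dBFS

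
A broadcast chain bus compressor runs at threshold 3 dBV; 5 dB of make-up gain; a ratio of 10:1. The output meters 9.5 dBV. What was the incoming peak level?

Before make-up, the level was 9.5 − 5 = 4.5 dBV.
The compressed level sits 4.5 − 3 = 1.5 dB over threshold.
Before 10:1 compression the overshoot was 1.5 × 10 = 15 dB, so input = 3 + 15 = 18 dBV.

18 dBV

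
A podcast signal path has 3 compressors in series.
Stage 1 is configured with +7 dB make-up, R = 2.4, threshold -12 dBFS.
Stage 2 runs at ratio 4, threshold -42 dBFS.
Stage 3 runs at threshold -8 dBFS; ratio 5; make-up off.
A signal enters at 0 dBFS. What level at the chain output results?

-31.5 dBFS

Stage 1: overshoot 12 dB → 12/2.4 = 5 dB → -7 dBFS; +7 dB make-up → 0 dBFS.
Stage 2: 42 dB above -42 dBFS, reduced 4:1 to 10.5 dB above → -31.5 dBFS.
Stage 3: -31.5 dBFS ≤ -8 dBFS, so stage 3 doesn't engage; output -31.5 dBFS.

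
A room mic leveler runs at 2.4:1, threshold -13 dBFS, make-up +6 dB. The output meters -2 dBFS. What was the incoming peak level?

-1 dBFS

Before make-up, the level was -2 − 6 = -8 dBFS.
Post-compression overshoot = -8 − (-13) = 5 dB.
Undo the ratio: input overshoot = 5 × 2.4 = 12 dB, giving input = -1 dBFS.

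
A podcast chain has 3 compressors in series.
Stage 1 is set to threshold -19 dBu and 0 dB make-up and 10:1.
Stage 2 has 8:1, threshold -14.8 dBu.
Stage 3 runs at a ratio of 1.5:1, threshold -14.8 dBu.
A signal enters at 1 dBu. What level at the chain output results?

Stage 1: 1 dBu is 20 dB over -19 dBu; at 10:1 that becomes 2 dB over, giving -17 dBu.
Stage 2: -17 dBu ≤ -14.8 dBu, so stage 2 doesn't engage; output -17 dBu.
Stage 3: below threshold (-17 ≤ -14.8); passes unchanged; output -17 dBu.

-17 dBu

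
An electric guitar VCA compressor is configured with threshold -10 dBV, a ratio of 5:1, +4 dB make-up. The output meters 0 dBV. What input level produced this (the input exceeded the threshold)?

20 dBV

Before make-up, the level was 0 − 4 = -4 dBV.
Post-compression overshoot = -4 − (-10) = 6 dB.
Undo the ratio: input overshoot = 6 × 5 = 30 dB, giving input = 20 dBV.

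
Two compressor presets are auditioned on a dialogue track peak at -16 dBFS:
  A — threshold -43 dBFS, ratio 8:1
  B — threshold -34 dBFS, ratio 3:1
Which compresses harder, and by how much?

A, by 11.625 dB

A: overshoot 27 dB → output overshoot 3.375 dB → GR 23.625 dB.
B: overshoot 18 dB → output overshoot 6 dB → GR 12 dB.
A reduces 11.625 dB more.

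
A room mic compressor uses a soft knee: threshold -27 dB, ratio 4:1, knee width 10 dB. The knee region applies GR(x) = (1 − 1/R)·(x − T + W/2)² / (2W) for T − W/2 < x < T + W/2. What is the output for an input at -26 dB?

x − T + W/2 = -26 − (-27) + 5 = 6.
GR = (1 − 1/4) × 6² / 20 = 0.75 × 36 / 20 = 1.35 dB.
Output = -26 − 1.35 = -27.35 dB.

-27.35 dB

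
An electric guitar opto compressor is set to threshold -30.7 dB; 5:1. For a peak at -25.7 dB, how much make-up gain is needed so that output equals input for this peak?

Overshoot 5 dB → 5/5 = 1 dB after compression, so the compressed level is -30.7 + 1 = -29.7 dB.
Make-up = target − compressed = -25.7 − (-29.7) = 4 dB.

4 dB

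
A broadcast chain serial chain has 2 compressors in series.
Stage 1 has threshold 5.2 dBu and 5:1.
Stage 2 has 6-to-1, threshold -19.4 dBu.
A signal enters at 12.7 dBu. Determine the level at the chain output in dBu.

Stage 1: 12.7 dBu is 7.5 dB over 5.2 dBu; at 5:1 that becomes 1.5 dB over, giving 6.7 dBu.
Stage 2: 6.7 dBu is 26.1 dB over -19.4 dBu; at 6:1 that becomes 4.35 dB over, giving -15.05 dBu.

-15.05 dBu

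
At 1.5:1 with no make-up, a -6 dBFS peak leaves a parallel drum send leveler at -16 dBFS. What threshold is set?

Gain reduction = -6 − (-16) = 10 dB; output overshoot = GR / (R − 1) = 10 / 0.5 = 20 dB.
Threshold = output − output overshoot = -16 − 20 = -36 dBFS.

-36 dBFS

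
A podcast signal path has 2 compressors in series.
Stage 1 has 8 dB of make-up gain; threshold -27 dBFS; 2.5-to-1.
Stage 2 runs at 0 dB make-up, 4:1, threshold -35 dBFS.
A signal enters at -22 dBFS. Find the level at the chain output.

-30.5 dBFS

Stage 1: 5 dB above -27 dBFS, reduced 2.5:1 to 2 dB above → -25 dBFS; +8 dB make-up → -17 dBFS.
Stage 2: overshoot 18 dB → 18/4 = 4.5 dB → -30.5 dBFS.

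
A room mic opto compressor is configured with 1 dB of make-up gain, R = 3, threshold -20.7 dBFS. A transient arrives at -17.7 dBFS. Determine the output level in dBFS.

Overshoot: -17.7 − (-20.7) = 3 dB.
3:1 compression reduces that to 3/3 = 1 dB over.
So the level is -20.7 + 1 = -19.7 dBFS; make-up adds 1 dB, giving -18.7 dBFS.

-18.7 dBFS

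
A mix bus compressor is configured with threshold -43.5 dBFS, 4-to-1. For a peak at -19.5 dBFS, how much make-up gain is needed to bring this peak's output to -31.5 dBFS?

Overshoot 24 dB → 24/4 = 6 dB after compression, so the compressed level is -43.5 + 6 = -37.5 dBFS.
Make-up = target − compressed = -31.5 − (-37.5) = 6 dB.

6 dB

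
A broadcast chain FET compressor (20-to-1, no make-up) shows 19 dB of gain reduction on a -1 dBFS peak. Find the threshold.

Let T be the threshold. Output overshoot = (input overshoot)/R, so -20 − T = (-1 − T)/20.
20·(-20 − T) = -1 − T → 19·T = -400 − (-1) = -399.
T = -399/19 = -21 dBFS.

-21 dBFS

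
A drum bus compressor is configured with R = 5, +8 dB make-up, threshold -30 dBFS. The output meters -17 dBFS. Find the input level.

-5 dBFS

Before make-up, the level was -17 − 8 = -25 dBFS.
Post-compression overshoot = -25 − (-30) = 5 dB.
Undo the ratio: input overshoot = 5 × 5 = 25 dB, giving input = -5 dBFS.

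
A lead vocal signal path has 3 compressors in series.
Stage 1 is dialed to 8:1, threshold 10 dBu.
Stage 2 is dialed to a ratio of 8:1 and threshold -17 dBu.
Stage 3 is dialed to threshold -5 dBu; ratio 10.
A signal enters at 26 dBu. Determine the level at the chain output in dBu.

Stage 1: 16 dB above 10 dBu, reduced 8:1 to 2 dB above → 12 dBu.
Stage 2: 29 dB above -17 dBu, reduced 8:1 to 3.625 dB above → -13.375 dBu.
Stage 3: below threshold (-13.375 ≤ -5); passes unchanged; output -13.375 dBu.

-13.375 dBu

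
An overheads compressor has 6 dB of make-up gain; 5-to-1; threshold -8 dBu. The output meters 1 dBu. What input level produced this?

Before make-up, the level was 1 − 6 = -5 dBu.
The compressed level sits -5 − (-8) = 3 dB over threshold.
Before 5:1 compression the overshoot was 3 × 5 = 15 dB, so input = -8 + 15 = 7 dBu.

7 dBu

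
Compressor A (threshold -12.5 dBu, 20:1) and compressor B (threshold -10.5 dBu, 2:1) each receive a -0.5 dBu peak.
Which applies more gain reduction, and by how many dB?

A: GR = 12 − 12/20 = 11.4 dB.
B: GR = 10 − 10/2 = 5 dB.
A reduces 6.4 dB more.

A, by 6.4 dB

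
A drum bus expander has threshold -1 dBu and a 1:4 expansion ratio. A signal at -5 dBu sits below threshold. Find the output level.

-17 dBu

The input is 4 dB below the -1 dBu threshold.
A 1:4 expander multiplies undershoot by 4: 4 × 4 = 16 dB below threshold.
Output = -1 − 16 = -17 dBu.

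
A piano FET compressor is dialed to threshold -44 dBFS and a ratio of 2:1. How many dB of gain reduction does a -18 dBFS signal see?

13 dB

The signal is 26 dB above threshold.
At 2:1, output sits 26/2 = 13 dB above threshold.
Gain reduction = 26 − 13 = 13 dB.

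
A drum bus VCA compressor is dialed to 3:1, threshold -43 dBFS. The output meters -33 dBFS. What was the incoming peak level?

-13 dBFS

That's 10 dB above the -43 dBFS threshold.
Before 3:1 compression the overshoot was 10 × 3 = 30 dB, so input = -43 + 30 = -13 dBFS.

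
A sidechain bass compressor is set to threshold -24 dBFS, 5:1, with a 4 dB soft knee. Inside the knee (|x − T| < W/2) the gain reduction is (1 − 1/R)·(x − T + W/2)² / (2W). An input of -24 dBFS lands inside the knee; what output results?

x − T + W/2 = -24 − (-24) + 2 = 2.
GR = (1 − 1/5) × 2² / 8 = 0.8 × 4 / 8 = 0.4 dB.
Output = -24 − 0.4 = -24.4 dBFS.

-24.4 dBFS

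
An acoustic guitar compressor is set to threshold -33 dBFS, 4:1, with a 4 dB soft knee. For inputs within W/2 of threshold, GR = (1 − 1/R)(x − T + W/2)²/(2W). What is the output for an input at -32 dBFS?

-32.84375 dBFS

x − T + W/2 = -32 − (-33) + 2 = 3.
GR = (1 − 1/4) × 3² / 8 = 0.75 × 9 / 8 = 0.84375 dB.
Output = -32 − 0.84375 = -32.84375 dBFS.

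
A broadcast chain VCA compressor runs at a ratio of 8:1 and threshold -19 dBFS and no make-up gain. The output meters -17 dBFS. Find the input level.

The compressed level sits -17 − (-19) = 2 dB over threshold.
Before 8:1 compression the overshoot was 2 × 8 = 16 dB, so input = -19 + 16 = -3 dBFS.

-3 dBFS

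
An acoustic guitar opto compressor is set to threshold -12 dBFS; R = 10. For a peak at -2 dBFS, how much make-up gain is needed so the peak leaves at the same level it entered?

9 dB

The peak compresses to -12 + 10/10 = -11 dBFS.
To reach -2 dBFS requires -2 − (-11) = 9 dB of make-up.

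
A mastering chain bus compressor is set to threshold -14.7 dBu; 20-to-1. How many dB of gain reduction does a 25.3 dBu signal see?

38 dB

Overshoot = 25.3 − (-14.7) = 40 dB.
After 20:1 compression the overshoot becomes 40/20 = 2 dB.
Gain reduction = 40 − 2 = 38 dB.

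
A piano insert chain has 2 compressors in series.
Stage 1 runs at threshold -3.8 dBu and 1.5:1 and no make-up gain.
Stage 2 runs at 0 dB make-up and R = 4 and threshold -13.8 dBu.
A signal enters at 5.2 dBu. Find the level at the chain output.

-9.8 dBu

Stage 1: overshoot 9 dB → 9/1.5 = 6 dB → 2.2 dBu.
Stage 2: 2.2 dBu is 16 dB over -13.8 dBu; at 4:1 that becomes 4 dB over, giving -9.8 dBu.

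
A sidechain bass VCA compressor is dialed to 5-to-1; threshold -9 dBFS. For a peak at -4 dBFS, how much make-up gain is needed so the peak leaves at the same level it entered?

Overshoot 5 dB → 5/5 = 1 dB after compression, so the compressed level is -9 + 1 = -8 dBFS.
Make-up = target − compressed = -4 − (-8) = 4 dB.

4 dB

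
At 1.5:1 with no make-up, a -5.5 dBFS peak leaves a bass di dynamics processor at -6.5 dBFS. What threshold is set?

-8.5 dBFS

Let T be the threshold. Output overshoot = (input overshoot)/R, so -6.5 − T = (-5.5 − T)/1.5.
1.5·(-6.5 − T) = -5.5 − T → 0.5·T = -9.75 − (-5.5) = -4.25.
T = -4.25/0.5 = -8.5 dBFS.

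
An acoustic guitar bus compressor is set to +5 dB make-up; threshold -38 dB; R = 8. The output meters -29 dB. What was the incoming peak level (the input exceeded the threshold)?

-6 dB

Stripping the +5 dB make-up gives -34 dB at the gain stage.
The compressed level sits -34 − (-38) = 4 dB over threshold.
Before 8:1 compression the overshoot was 4 × 8 = 32 dB, so input = -38 + 32 = -6 dB.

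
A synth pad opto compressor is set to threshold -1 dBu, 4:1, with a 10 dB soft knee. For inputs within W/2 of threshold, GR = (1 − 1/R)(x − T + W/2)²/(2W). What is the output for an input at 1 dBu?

x − T + W/2 = 1 − (-1) + 5 = 7.
GR = (1 − 1/4) × 7² / 20 = 0.75 × 49 / 20 = 1.8375 dB.
Output = 1 − 1.8375 = -0.8375 dBu.

-0.8375 dBu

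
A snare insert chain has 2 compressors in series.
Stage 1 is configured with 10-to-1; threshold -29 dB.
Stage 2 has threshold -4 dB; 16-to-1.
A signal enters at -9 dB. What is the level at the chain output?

Stage 1: overshoot 20 dB → 20/10 = 2 dB → -27 dB.
Stage 2: below threshold (-27 ≤ -4); passes unchanged; output -27 dB.

-27 dB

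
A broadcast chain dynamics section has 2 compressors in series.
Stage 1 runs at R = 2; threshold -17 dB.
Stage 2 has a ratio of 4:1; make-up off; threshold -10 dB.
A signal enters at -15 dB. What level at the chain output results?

Stage 1: overshoot 2 dB → 2/2 = 1 dB → -16 dB.
Stage 2: -16 dB ≤ -10 dB, so stage 2 doesn't engage; output -16 dB.

-16 dB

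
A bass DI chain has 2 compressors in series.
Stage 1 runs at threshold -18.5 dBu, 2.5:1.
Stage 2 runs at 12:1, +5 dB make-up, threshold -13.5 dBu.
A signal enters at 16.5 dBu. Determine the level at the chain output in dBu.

-7.75 dBu

Stage 1: 16.5 dBu is 35 dB over -18.5 dBu; at 2.5:1 that becomes 14 dB over, giving -4.5 dBu.
Stage 2: overshoot 9 dB → 9/12 = 0.75 dB → -12.75 dBu; +5 dB make-up → -7.75 dBu.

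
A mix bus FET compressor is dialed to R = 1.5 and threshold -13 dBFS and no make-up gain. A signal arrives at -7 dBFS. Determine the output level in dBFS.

-9 dBFS

Overshoot: -7 − (-13) = 6 dB.
1.5:1 compression reduces that to 6/1.5 = 4 dB over.
Output = -13 + 4 = -9 dBFS.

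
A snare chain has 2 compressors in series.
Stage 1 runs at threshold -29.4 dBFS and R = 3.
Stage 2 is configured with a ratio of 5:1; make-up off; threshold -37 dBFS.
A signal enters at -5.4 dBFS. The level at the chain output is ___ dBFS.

-33.88 dBFS

Stage 1: 24 dB above -29.4 dBFS, reduced 3:1 to 8 dB above → -21.4 dBFS.
Stage 2: -21.4 dBFS is 15.6 dB over -37 dBFS; at 5:1 that becomes 3.12 dB over, giving -33.88 dBFS.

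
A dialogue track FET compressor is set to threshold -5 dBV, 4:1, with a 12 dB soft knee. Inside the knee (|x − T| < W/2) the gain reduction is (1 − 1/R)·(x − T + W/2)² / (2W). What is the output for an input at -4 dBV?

-5.53125 dBV

x − T + W/2 = -4 − (-5) + 6 = 7.
GR = (1 − 1/4) × 7² / 24 = 0.75 × 49 / 24 = 1.53125 dB.
Output = -4 − 1.53125 = -5.53125 dBV.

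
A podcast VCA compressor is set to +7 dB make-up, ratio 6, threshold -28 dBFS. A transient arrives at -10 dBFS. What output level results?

The input is 18 dB above the -28 dBFS threshold.
The 18 dB excess becomes 3 dB after 6:1 reduction.
So the level is -28 + 3 = -25 dBFS; make-up adds 7 dB, giving -18 dBFS.

-18 dBFS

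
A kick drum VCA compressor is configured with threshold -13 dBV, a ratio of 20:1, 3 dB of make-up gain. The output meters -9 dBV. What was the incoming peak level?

7 dBV

Before make-up, the level was -9 − 3 = -12 dBV.
Post-compression overshoot = -12 − (-13) = 1 dB.
Before 20:1 compression the overshoot was 1 × 20 = 20 dB, so input = -13 + 20 = 7 dBV.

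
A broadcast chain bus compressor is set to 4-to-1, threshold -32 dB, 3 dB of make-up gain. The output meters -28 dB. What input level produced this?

-28 dB

Before make-up, the level was -28 − 3 = -31 dB.
The compressed level sits -31 − (-32) = 1 dB over threshold.
Before 4:1 compression the overshoot was 1 × 4 = 4 dB, so input = -32 + 4 = -28 dB.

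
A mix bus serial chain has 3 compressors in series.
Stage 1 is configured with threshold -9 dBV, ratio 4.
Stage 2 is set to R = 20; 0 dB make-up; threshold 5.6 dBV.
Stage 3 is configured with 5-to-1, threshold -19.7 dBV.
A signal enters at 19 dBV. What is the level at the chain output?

Stage 1: 19 dBV is 28 dB over -9 dBV; at 4:1 that becomes 7 dB over, giving -2 dBV.
Stage 2: -2 dBV is at or below the 5.6 dBV threshold — no compression; output -2 dBV.
Stage 3: overshoot 17.7 dB → 17.7/5 = 3.54 dB → -16.16 dBV.

-16.16 dBV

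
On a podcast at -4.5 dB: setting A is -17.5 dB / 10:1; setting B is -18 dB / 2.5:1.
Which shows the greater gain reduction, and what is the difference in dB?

A, by 3.6 dB

A: 13 dB over, compressed to 1.3 dB over, so 11.7 dB of GR.
B: 13.5 dB over, compressed to 5.4 dB over, so 8.1 dB of GR.
A reduces 3.6 dB more.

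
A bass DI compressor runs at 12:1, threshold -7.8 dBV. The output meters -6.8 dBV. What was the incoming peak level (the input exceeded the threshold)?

That's 1 dB above the -7.8 dBV threshold.
Before 12:1 compression the overshoot was 1 × 12 = 12 dB, so input = -7.8 + 12 = 4.2 dBV.

4.2 dBV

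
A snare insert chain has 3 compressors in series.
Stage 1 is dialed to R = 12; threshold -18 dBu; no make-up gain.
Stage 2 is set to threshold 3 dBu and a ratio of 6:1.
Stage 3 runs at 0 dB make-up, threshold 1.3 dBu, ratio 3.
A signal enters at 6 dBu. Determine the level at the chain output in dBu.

Stage 1: 6 dBu is 24 dB over -18 dBu; at 12:1 that becomes 2 dB over, giving -16 dBu.
Stage 2: -16 dBu ≤ 3 dBu, so stage 2 doesn't engage; output -16 dBu.
Stage 3: -16 dBu ≤ 1.3 dBu, so stage 3 doesn't engage; output -16 dBu.

-16 dBu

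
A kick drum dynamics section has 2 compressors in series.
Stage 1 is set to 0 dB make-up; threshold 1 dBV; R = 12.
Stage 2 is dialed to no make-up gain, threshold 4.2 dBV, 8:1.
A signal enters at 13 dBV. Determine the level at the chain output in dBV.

2 dBV

Stage 1: overshoot 12 dB → 12/12 = 1 dB → 2 dBV.
Stage 2: 2 dBV ≤ 4.2 dBV, so stage 2 doesn't engage; output 2 dBV.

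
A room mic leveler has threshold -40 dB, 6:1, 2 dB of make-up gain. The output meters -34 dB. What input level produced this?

Remove make-up: -34 − 2 = -36 dB.
That's 4 dB above the -40 dB threshold.
Input overshoot = R × output overshoot = 24 dB → input = -40 + 24 = -16 dB.

-16 dB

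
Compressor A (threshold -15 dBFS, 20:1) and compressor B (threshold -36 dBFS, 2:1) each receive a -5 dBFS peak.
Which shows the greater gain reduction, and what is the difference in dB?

A: GR = 10 − 10/20 = 9.5 dB.
B: GR = 31 − 31/2 = 15.5 dB.
Difference: 6 dB in favour of B.

B, by 6 dB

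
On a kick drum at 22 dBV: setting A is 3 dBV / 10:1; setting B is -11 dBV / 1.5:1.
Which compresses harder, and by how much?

A, by 6.1 dB

A: 19 dB over, compressed to 1.9 dB over, so 17.1 dB of GR.
B: 33 dB over, compressed to 22 dB over, so 11 dB of GR.
A reduces 6.1 dB more.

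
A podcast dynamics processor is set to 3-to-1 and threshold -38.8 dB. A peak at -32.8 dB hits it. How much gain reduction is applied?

The signal is 6 dB above threshold.
A 3:1 ratio leaves 2 dB of that excess.
GR = overshoot in − overshoot out = 6 − 2 = 4 dB.

4 dB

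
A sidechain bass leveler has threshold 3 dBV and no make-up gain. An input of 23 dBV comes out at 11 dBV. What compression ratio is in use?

Input overshoot = 23 − 3 = 20 dB; output overshoot = 11 − 3 = 8 dB.
Ratio = 20 / 8 = 2.5.

2.5:1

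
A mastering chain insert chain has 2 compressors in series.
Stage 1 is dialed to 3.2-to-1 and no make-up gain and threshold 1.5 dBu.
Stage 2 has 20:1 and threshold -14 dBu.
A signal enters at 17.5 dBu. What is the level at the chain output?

-12.975 dBu

Stage 1: 17.5 dBu is 16 dB over 1.5 dBu; at 3.2:1 that becomes 5 dB over, giving 6.5 dBu.
Stage 2: overshoot 20.5 dB → 20.5/20 = 1.025 dB → -12.975 dBu.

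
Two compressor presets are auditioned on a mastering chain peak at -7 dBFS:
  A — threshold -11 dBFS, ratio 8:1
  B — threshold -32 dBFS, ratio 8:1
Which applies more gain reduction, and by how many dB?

A: 4 dB over, compressed to 0.5 dB over, so 3.5 dB of GR.
B: 25 dB over, compressed to 3.125 dB over, so 21.875 dB of GR.
B reduces 18.375 dB more.

B, by 18.375 dB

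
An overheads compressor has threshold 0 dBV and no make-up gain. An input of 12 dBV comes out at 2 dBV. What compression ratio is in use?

6:1

Input overshoot = 12 − 0 = 12 dB; output overshoot = 2 − 0 = 2 dB.
Ratio = 12 / 2 = 6.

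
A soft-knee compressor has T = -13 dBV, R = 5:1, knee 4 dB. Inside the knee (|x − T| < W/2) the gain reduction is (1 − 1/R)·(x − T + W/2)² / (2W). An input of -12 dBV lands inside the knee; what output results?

x − T + W/2 = -12 − (-13) + 2 = 3.
GR = (1 − 1/5) × 3² / 8 = 0.8 × 9 / 8 = 0.9 dB.
Output = -12 − 0.9 = -12.9 dBV.

-12.9 dBV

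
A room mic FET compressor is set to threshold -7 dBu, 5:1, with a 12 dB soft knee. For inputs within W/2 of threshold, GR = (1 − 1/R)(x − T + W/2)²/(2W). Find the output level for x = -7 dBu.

x − T + W/2 = -7 − (-7) + 6 = 6.
GR = (1 − 1/5) × 6² / 24 = 0.8 × 36 / 24 = 1.2 dB.
Output = -7 − 1.2 = -8.2 dBu.

-8.2 dBu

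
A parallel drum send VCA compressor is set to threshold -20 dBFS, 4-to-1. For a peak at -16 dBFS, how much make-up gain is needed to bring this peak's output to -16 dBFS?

Overshoot 4 dB → 4/4 = 1 dB after compression, so the compressed level is -20 + 1 = -19 dBFS.
Make-up = target − compressed = -16 − (-19) = 3 dB.

3 dB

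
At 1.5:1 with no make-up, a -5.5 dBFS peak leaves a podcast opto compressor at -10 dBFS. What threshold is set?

-19 dBFS

Input is 13.5 dB above T (since output overshoot × R = input overshoot: (-10 − T)·1.5 = -5.5 − T gives T = -19 dBFS).
Check: -19 + (-5.5 − (-19))/1.5 = -19 + 9 = -10 dBFS. ✓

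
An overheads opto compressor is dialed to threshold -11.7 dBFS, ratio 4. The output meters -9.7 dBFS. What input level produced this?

The compressed level sits -9.7 − (-11.7) = 2 dB over threshold.
Undo the ratio: input overshoot = 2 × 4 = 8 dB, giving input = -3.7 dBFS.

-3.7 dBFS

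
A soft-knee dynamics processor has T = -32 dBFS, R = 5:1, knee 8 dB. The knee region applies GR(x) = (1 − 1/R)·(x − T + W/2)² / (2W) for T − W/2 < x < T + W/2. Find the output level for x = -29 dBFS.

-31.45 dBFS

x − T + W/2 = -29 − (-32) + 4 = 7.
GR = (1 − 1/5) × 7² / 16 = 0.8 × 49 / 16 = 2.45 dB.
Output = -29 − 2.45 = -31.45 dBFS.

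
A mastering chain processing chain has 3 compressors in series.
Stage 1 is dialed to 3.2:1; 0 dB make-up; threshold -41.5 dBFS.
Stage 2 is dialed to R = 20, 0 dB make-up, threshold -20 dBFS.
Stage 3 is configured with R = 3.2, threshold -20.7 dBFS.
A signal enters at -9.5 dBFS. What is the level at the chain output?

-31.5 dBFS

Stage 1: 32 dB above -41.5 dBFS, reduced 3.2:1 to 10 dB above → -31.5 dBFS.
Stage 2: -31.5 dBFS is at or below the -20 dBFS threshold — no compression; output -31.5 dBFS.
Stage 3: -31.5 dBFS ≤ -20.7 dBFS, so stage 3 doesn't engage; output -31.5 dBFS.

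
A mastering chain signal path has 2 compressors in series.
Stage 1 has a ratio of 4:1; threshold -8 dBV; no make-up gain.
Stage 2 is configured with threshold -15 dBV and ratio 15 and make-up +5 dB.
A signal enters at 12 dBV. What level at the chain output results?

-9.2 dBV

Stage 1: 12 dBV is 20 dB over -8 dBV; at 4:1 that becomes 5 dB over, giving -3 dBV.
Stage 2: -3 dBV is 12 dB over -15 dBV; at 15:1 that becomes 0.8 dB over, giving -14.2 dBV; +5 dB make-up → -9.2 dBV.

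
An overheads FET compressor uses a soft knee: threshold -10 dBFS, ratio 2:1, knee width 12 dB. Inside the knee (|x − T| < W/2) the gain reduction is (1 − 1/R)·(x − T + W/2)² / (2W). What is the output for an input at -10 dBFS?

x − T + W/2 = -10 − (-10) + 6 = 6.
GR = (1 − 1/2) × 6² / 24 = 0.5 × 36 / 24 = 0.75 dB.
Output = -10 − 0.75 = -10.75 dBFS.

-10.75 dBFS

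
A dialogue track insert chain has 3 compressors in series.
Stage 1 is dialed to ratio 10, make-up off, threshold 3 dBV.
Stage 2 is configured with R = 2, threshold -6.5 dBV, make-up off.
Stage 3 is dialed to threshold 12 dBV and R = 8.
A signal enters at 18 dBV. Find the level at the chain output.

-1 dBV

Stage 1: overshoot 15 dB → 15/10 = 1.5 dB → 4.5 dBV.
Stage 2: 11 dB above -6.5 dBV, reduced 2:1 to 5.5 dB above → -1 dBV.
Stage 3: -1 dBV ≤ 12 dBV, so stage 3 doesn't engage; output -1 dBV.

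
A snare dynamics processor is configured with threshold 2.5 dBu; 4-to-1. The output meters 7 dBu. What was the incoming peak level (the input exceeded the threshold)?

20.5 dBu

That's 4.5 dB above the 2.5 dBu threshold.
Undo the ratio: input overshoot = 4.5 × 4 = 18 dB, giving input = 20.5 dBu.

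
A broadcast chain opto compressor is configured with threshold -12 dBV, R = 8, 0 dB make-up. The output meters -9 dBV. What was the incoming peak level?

Post-compression overshoot = -9 − (-12) = 3 dB.
Undo the ratio: input overshoot = 3 × 8 = 24 dB, giving input = 12 dBV.

12 dBV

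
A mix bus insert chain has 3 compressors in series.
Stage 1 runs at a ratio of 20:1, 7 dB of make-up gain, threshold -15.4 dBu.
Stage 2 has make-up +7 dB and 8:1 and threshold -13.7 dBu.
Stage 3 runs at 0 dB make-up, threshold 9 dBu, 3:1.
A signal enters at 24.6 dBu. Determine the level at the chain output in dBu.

Stage 1: 24.6 dBu is 40 dB over -15.4 dBu; at 20:1 that becomes 2 dB over, giving -13.4 dBu; +7 dB make-up → -6.4 dBu.
Stage 2: overshoot 7.3 dB → 7.3/8 = 0.9125 dB → -12.7875 dBu; +7 dB make-up → -5.7875 dBu.
Stage 3: -5.7875 dBu ≤ 9 dBu, so stage 3 doesn't engage; output -5.7875 dBu.

-5.7875 dBu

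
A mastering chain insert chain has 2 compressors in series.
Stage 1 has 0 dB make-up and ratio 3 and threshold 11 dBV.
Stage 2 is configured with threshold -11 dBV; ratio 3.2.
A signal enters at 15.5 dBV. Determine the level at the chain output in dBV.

-3.65625 dBV

Stage 1: 4.5 dB above 11 dBV, reduced 3:1 to 1.5 dB above → 12.5 dBV.
Stage 2: overshoot 23.5 dB → 23.5/3.2 = 7.34375 dB → -3.65625 dBV.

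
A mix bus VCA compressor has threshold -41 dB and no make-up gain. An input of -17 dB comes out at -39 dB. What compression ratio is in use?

12:1

Input overshoot = -17 − (-41) = 24 dB; output overshoot = -39 − (-41) = 2 dB.
Ratio = 24 / 2 = 12.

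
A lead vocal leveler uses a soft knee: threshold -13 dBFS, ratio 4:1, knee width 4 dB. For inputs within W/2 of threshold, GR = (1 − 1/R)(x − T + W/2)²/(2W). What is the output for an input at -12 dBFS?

-12.84375 dBFS

x − T + W/2 = -12 − (-13) + 2 = 3.
GR = (1 − 1/4) × 3² / 8 = 0.75 × 9 / 8 = 0.84375 dB.
Output = -12 − 0.84375 = -12.84375 dBFS.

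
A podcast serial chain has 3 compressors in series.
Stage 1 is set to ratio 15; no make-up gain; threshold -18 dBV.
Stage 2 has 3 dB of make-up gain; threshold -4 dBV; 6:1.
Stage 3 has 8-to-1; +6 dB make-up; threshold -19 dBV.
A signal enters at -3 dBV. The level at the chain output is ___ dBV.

-12.375 dBV

Stage 1: overshoot 15 dB → 15/15 = 1 dB → -17 dBV.
Stage 2: below threshold (-17 ≤ -4); passes unchanged; make-up brings it to -14 dBV.
Stage 3: overshoot 5 dB → 5/8 = 0.625 dB → -18.375 dBV; +6 dB make-up → -12.375 dBV.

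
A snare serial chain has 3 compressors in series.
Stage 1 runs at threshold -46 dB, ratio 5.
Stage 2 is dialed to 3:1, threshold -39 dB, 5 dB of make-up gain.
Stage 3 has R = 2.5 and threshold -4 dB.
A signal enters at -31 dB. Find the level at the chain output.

Stage 1: overshoot 15 dB → 15/5 = 3 dB → -43 dB.
Stage 2: below threshold (-43 ≤ -39); passes unchanged; make-up brings it to -38 dB.
Stage 3: -38 dB is at or below the -4 dB threshold — no compression; output -38 dB.

-38 dB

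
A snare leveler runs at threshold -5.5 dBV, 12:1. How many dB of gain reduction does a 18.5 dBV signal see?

18.5 dBV exceeds the threshold by 24 dB.
A 12:1 ratio leaves 2 dB of that excess.
So the signal is attenuated by 24 − 2 = 22 dB.

22 dB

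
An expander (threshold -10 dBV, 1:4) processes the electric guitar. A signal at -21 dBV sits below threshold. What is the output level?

-54 dBV

Undershoot = (-10) − (-21) = 11 dB.
At 1:4, that expands to 44 dB under threshold.
Output = -10 − 44 = -54 dBV.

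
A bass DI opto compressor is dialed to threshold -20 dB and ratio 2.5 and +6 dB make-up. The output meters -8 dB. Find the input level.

-5 dB

Remove make-up: -8 − 6 = -14 dB.
The compressed level sits -14 − (-20) = 6 dB over threshold.
Before 2.5:1 compression the overshoot was 6 × 2.5 = 15 dB, so input = -20 + 15 = -5 dB.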